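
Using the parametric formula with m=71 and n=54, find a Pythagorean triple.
(2125, 7668, 7957)

Euclid's formula: a = m² - n², b = 2mn, c = m² + n²
m = 71, n = 54
a = 71² - 54² = 5041 - 2916 = 2125
b = 2 × 71 × 54 = 7668
c = 71² + 54² = 5041 + 2916 = 7957
Verification: 2125² + 7668² = 4515625 + 58798224 = 63313849 = 7957² ✓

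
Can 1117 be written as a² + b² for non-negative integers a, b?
21² + 26² (a=21, b=26)

Factorization: 1117 = 1117
By Fermat: n is sum of two squares iff every prime p ≡ 3 (mod 4) appears to even power.
All primes ≡ 3 (mod 4) appear to even power.
Search a = 0, 1, 2, … for 1117 - a² a perfect square: first hit at a = 21: 1117 - 441 = 676 = 26².
1117 = 21² + 26² = 441 + 676 ✓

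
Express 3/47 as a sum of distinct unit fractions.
1/16 + 1/752

Greedy algorithm:
3/47: ceiling(47/3) = 16, use 1/16
1/752: ceiling(752/1) = 752, use 1/752
Result: 3/47 = 1/16 + 1/752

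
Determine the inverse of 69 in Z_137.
2

gcd(69, 137) = 1, so the inverse exists.
Extended Euclidean algorithm on (137, 69):
137 = 1 × 69 + 68  ⟹  68 = (1)·137 + (-1)·69
69 = 1 × 68 + 1  ⟹  1 = (-1)·137 + (2)·69
So (2)·69 ≡ 1 (mod 137), i.e. 69^(-1) ≡ 2 (mod 137).
Check: 69 × 2 = 138 ≡ 1 (mod 137)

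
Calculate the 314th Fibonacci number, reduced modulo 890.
97

Matrix identity: Q^n = [[F_(n+1), F_n], [F_n, F_(n-1)]] with Q = [[1,1],[1,0]].
n = 314 = 100111010₂. Square-and-multiply, entries mod 890:
Q^1 = [[1,1],[1,0]]
Q^2 = (Q^1)² = [[2,1],[1,1]]
Q^4 = (Q^2)² = [[5,3],[3,2]]
Q^9 = (Q^4)²·Q = [[55,34],[34,21]]
Q^19 = (Q^9)²·Q = [[535,621],[621,804]]
Q^39 = (Q^19)²·Q = [[175,806],[806,259]]
Q^78 = (Q^39)² = [[301,34],[34,267]]
Q^157 = (Q^78)²·Q = [[709,87],[87,622]]
Q^314 = (Q^157)² = [[280,97],[97,183]]
F_314 mod 890 = Q^314[0][1] = 97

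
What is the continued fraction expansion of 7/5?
[1; 2, 2]

Euclidean algorithm steps:
7 = 1 × 5 + 2
5 = 2 × 2 + 1
2 = 2 × 1 + 0
Continued fraction: [1; 2, 2]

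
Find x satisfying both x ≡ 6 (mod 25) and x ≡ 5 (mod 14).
131

Using Chinese Remainder Theorem:
M = 25 × 14 = 350
M1 = 14, M2 = 25
y1 = 14^(-1) mod 25 = 9
y2 = 25^(-1) mod 14 = 9
x = (6×14×9 + 5×25×9) mod 350 = 131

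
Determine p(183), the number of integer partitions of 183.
896684817527

p(n) counts ways to write n as a sum of positive integers (order ignored).
Euler's pentagonal recurrence: p(k) = p(k-1) + p(k-2) - p(k-5) - p(k-7) + p(k-12) + p(k-15) - ... (offsets j(3j∓1)/2, signs ++--, p(0)=1, p(<0)=0).
DP table for k = 0..182: p(0)=1, p(1)=1, p(2)=2, p(3)=3, p(4)=5, p(5)=7, p(6)=11, p(7)=15, p(8)=22, p(9)=30, p(10)=42, p(11)=56, p(12)=77, p(13)=101, p(14)=135, p(15)=176, p(16)=231, p(17)=297, p(18)=385, p(19)=490, p(20)=627, p(21)=792, p(22)=1002, p(23)=1255, p(24)=1575, p(25)=1958, p(26)=2436, p(27)=3010, p(28)=3718, p(29)=4565, p(30)=5604, p(31)=6842, p(32)=8349, p(33)=10143, p(34)=12310, p(35)=14883, p(36)=17977, p(37)=21637, p(38)=26015, p(39)=31185, p(40)=37338, p(41)=44583, p(42)=53174, p(43)=63261, p(44)=75175, p(45)=89134, p(46)=105558, p(47)=124754, p(48)=147273, p(49)=173525, p(50)=204226, p(51)=239943, p(52)=281589, p(53)=329931, p(54)=386155, p(55)=451276, p(56)=526823, p(57)=614154, p(58)=715220, p(59)=831820, p(60)=966467, p(61)=1121505, p(62)=1300156, p(63)=1505499, p(64)=1741630, p(65)=2012558, p(66)=2323520, p(67)=2679689, p(68)=3087735, p(69)=3554345, p(70)=4087968, p(71)=4697205, p(72)=5392783, p(73)=6185689, p(74)=7089500, p(75)=8118264, p(76)=9289091, p(77)=10619863, p(78)=12132164, p(79)=13848650, p(80)=15796476, p(81)=18004327, p(82)=20506255, p(83)=23338469, p(84)=26543660, p(85)=30167357, p(86)=34262962, p(87)=38887673, p(88)=44108109, p(89)=49995925, p(90)=56634173, p(91)=64112359, p(92)=72533807, p(93)=82010177, p(94)=92669720, p(95)=104651419, p(96)=118114304, p(97)=133230930, p(98)=150198136, p(99)=169229875, p(100)=190569292, p(101)=214481126, p(102)=241265379, p(103)=271248950, p(104)=304801365, p(105)=342325709, p(106)=384276336, p(107)=431149389, p(108)=483502844, p(109)=541946240, p(110)=607163746, p(111)=679903203, p(112)=761002156, p(113)=851376628, p(114)=952050665, p(115)=1064144451, p(116)=1188908248, p(117)=1327710076, p(118)=1482074143, p(119)=1653668665, p(120)=1844349560, p(121)=2056148051, p(122)=2291320912, p(123)=2552338241, p(124)=2841940500, p(125)=3163127352, p(126)=3519222692, p(127)=3913864295, p(128)=4351078600, p(129)=4835271870, p(130)=5371315400, p(131)=5964539504, p(132)=6620830889, p(133)=7346629512, p(134)=8149040695, p(135)=9035836076, p(136)=10015581680, p(137)=11097645016, p(138)=12292341831, p(139)=13610949895, p(140)=15065878135, p(141)=16670689208, p(142)=18440293320, p(143)=20390982757, p(144)=22540654445, p(145)=24908858009, p(146)=27517052599, p(147)=30388671978, p(148)=33549419497, p(149)=37027355200, p(150)=40853235313, p(151)=45060624582, p(152)=49686288421, p(153)=54770336324, p(154)=60356673280, p(155)=66493182097, p(156)=73232243759, p(157)=80630964769, p(158)=88751778802, p(159)=97662728555, p(160)=107438159466, p(161)=118159068427, p(162)=129913904637, p(163)=142798995930, p(164)=156919475295, p(165)=172389800255, p(166)=189334822579, p(167)=207890420102, p(168)=228204732751, p(169)=250438925115, p(170)=274768617130, p(171)=301384802048, p(172)=330495499613, p(173)=362326859895, p(174)=397125074750, p(175)=435157697830, p(176)=476715857290, p(177)=522115831195, p(178)=571701605655, p(179)=625846753120, p(180)=684957390936, p(181)=749474411781, p(182)=819876908323.
Final step: p(183) = p(182) + p(181) - p(178) - p(176) + p(171) + p(168) - p(161) - p(157) + p(148) + p(143) - p(132) - p(126) + p(113) + p(106) - p(91) - p(83) + p(66) + p(57) - p(38) - p(28) + p(7)
= 819876908323 + 749474411781 - 571701605655 - 476715857290 + 301384802048 + 228204732751 - 118159068427 - 80630964769 + 33549419497 + 20390982757 - 6620830889 - 3519222692 + 851376628 + 384276336 - 64112359 - 23338469 + 2323520 + 614154 - 26015 - 3718 + 15
= 896684817527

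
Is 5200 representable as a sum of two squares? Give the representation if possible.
4² + 72² (a=4, b=72)

Factorization: 5200 = 2^4 × 5^2 × 13
By Fermat: n is sum of two squares iff every prime p ≡ 3 (mod 4) appears to even power.
All primes ≡ 3 (mod 4) appear to even power.
Search a = 0, 1, 2, … for 5200 - a² a perfect square: first hit at a = 4: 5200 - 16 = 5184 = 72².
5200 = 4² + 72² = 16 + 5184 ✓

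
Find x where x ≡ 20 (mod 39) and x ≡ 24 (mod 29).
488

Using Chinese Remainder Theorem:
M = 39 × 29 = 1131
M1 = 29, M2 = 39
y1 = 29^(-1) mod 39 = 35
y2 = 39^(-1) mod 29 = 3
x = (20×29×35 + 24×39×3) mod 1131 = 488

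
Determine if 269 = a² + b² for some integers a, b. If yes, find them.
10² + 13² (a=10, b=13)

Factorization: 269 = 269
By Fermat: n is sum of two squares iff every prime p ≡ 3 (mod 4) appears to even power.
All primes ≡ 3 (mod 4) appear to even power.
Search a = 0, 1, 2, … for 269 - a² a perfect square: first hit at a = 10: 269 - 100 = 169 = 13².
269 = 10² + 13² = 100 + 169 ✓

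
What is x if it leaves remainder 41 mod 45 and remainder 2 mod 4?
86

Using Chinese Remainder Theorem:
M = 45 × 4 = 180
M1 = 4, M2 = 45
y1 = 4^(-1) mod 45 = 34
y2 = 45^(-1) mod 4 = 1
x = (41×4×34 + 2×45×1) mod 180 = 86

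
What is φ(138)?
44

138 = 2 × 3 × 23
φ(n) = n × ∏(1 - 1/p) for each prime p dividing n
φ(138) = 138 × (1 - 1/2) × (1 - 1/3) × (1 - 1/23) = 44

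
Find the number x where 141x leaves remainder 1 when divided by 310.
11

gcd(141, 310) = 1, so the inverse exists.
Extended Euclidean algorithm on (310, 141):
310 = 2 × 141 + 28  ⟹  28 = (1)·310 + (-2)·141
141 = 5 × 28 + 1  ⟹  1 = (-5)·310 + (11)·141
So (11)·141 ≡ 1 (mod 310), i.e. 141^(-1) ≡ 11 (mod 310).
Check: 141 × 11 = 1551 ≡ 1 (mod 310)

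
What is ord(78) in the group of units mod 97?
32

97 is prime, so ord(78) divides φ(97) = 96.
Divisors of 96: 1, 2, 3, 4, 6, 8, 12, 16, 24, 32, 48, 96.
Repeated squaring: 78^1 ≡ 78, 78^2 ≡ 70, 78^4 ≡ 50, 78^8 ≡ 75, 78^16 ≡ 96, 78^32 ≡ 1, 78^64 ≡ 1 (mod 97).
Test 78^d mod 97 for each divisor d in increasing order:
78^1 ≡ 78
78^2 ≡ 70
78^3 = 78^2·78^1 ≡ 28
78^4 ≡ 50
78^6 = 78^4·78^2 ≡ 8
78^8 ≡ 75
78^12 = 78^8·78^4 ≡ 64
78^16 ≡ 96
78^24 = 78^16·78^8 ≡ 22
78^32 ≡ 1  ← first divisor giving 1
The order is 32.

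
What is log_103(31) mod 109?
14

Baby-step giant-step with step n = ⌈√109⌉ = 11.
Baby steps 103^j mod 109 (j:value) for j=0..10: 0:1, 1:103, 2:36, 3:2, 4:97, 5:72, 6:4, 7:85, 8:35, 9:8, 10:61.
Giant-step multiplier: 103^(-11) ≡ 103^(108-11) = 103^97 ≡ 95 (mod 109).
Giant steps γ_i = 31·95^i mod 109: γ_0=31, γ_1=2 (in table at j=3).
x = i·n + j = 1·11 + 3 = 14.
Check: 103^14 ≡ 31 (mod 109).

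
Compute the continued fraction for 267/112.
[2; 2, 1, 1, 1, 1, 8]

Euclidean algorithm steps:
267 = 2 × 112 + 43
112 = 2 × 43 + 26
43 = 1 × 26 + 17
26 = 1 × 17 + 9
17 = 1 × 9 + 8
9 = 1 × 8 + 1
8 = 8 × 1 + 0
Continued fraction: [2; 2, 1, 1, 1, 1, 8]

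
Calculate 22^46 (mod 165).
154

Repeated squaring. Binary of 46 = 101110.
22^1 ≡ 22 (mod 165); 22^2 ≡ 154 (mod 165); 22^4 ≡ 121 (mod 165); 22^8 ≡ 121 (mod 165); 22^16 ≡ 121 (mod 165); 22^32 ≡ 121 (mod 165)
22^46 = 22^2 × 22^4 × 22^8 × 22^32 ≡ 154 (mod 165)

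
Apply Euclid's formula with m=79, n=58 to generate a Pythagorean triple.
(2877, 9164, 9605)

Euclid's formula: a = m² - n², b = 2mn, c = m² + n²
m = 79, n = 58
a = 79² - 58² = 6241 - 3364 = 2877
b = 2 × 79 × 58 = 9164
c = 79² + 58² = 6241 + 3364 = 9605
Verification: 2877² + 9164² = 8277129 + 83978896 = 92256025 = 9605² ✓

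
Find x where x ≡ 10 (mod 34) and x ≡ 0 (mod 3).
78

Using Chinese Remainder Theorem:
M = 34 × 3 = 102
M1 = 3, M2 = 34
y1 = 3^(-1) mod 34 = 23
y2 = 34^(-1) mod 3 = 1
x = (10×3×23 + 0×34×1) mod 102 = 78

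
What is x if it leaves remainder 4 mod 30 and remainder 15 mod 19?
34

Using Chinese Remainder Theorem:
M = 30 × 19 = 570
M1 = 19, M2 = 30
y1 = 19^(-1) mod 30 = 19
y2 = 30^(-1) mod 19 = 7
x = (4×19×19 + 15×30×7) mod 570 = 34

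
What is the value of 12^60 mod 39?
27

Repeated squaring. Binary of 60 = 111100.
12^1 ≡ 12 (mod 39); 12^2 ≡ 27 (mod 39); 12^4 ≡ 27 (mod 39); 12^8 ≡ 27 (mod 39); 12^16 ≡ 27 (mod 39); 12^32 ≡ 27 (mod 39)
12^60 = 12^4 × 12^8 × 12^16 × 12^32 ≡ 27 (mod 39)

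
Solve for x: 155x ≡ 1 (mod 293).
138

gcd(155, 293) = 1, so the inverse exists.
Extended Euclidean algorithm on (293, 155):
293 = 1 × 155 + 138  ⟹  138 = (1)·293 + (-1)·155
155 = 1 × 138 + 17  ⟹  17 = (-1)·293 + (2)·155
138 = 8 × 17 + 2  ⟹  2 = (9)·293 + (-17)·155
17 = 8 × 2 + 1  ⟹  1 = (-73)·293 + (138)·155
So (138)·155 ≡ 1 (mod 293), i.e. 155^(-1) ≡ 138 (mod 293).
Check: 155 × 138 = 21390 ≡ 1 (mod 293)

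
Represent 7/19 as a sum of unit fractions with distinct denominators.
1/3 + 1/29 + 1/1653

Greedy algorithm:
7/19: ceiling(19/7) = 3, use 1/3
2/57: ceiling(57/2) = 29, use 1/29
1/1653: ceiling(1653/1) = 1653, use 1/1653
Result: 7/19 = 1/3 + 1/29 + 1/1653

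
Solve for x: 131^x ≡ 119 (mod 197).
53

Baby-step giant-step with step n = ⌈√197⌉ = 15.
Baby steps 131^j mod 197 (j:value) for j=0..14: 0:1, 1:131, 2:22, 3:124, 4:90, 5:167, 6:10, 7:128, 8:23, 9:58, 10:112, 11:94, 12:100, 13:98, 14:33.
Giant-step multiplier: 131^(-15) ≡ 131^(196-15) = 131^181 ≡ 179 (mod 197).
Giant steps γ_i = 119·179^i mod 197: γ_0=119, γ_1=25, γ_2=141, γ_3=23 (in table at j=8).
x = i·n + j = 3·15 + 8 = 53.
Check: 131^53 ≡ 119 (mod 197).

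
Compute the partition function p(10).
42

p(n) counts ways to write n as a sum of positive integers (order ignored).
Examples: 10; 9 + 1; 8 + 2; 8 + 1 + 1; 7 + 3; ... (42 total)
p(10) = 42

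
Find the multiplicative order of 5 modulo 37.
36

37 is prime, so ord(5) divides φ(37) = 36.
Divisors of 36: 1, 2, 3, 4, 6, 9, 12, 18, 36.
Repeated squaring: 5^1 ≡ 5, 5^2 ≡ 25, 5^4 ≡ 33, 5^8 ≡ 16, 5^16 ≡ 34, 5^32 ≡ 9 (mod 37).
Test 5^d mod 37 for each divisor d in increasing order:
5^1 ≡ 5
5^2 ≡ 25
5^3 = 5^2·5^1 ≡ 14
5^4 ≡ 33
5^6 = 5^4·5^2 ≡ 11
5^9 = 5^8·5^1 ≡ 6
5^12 = 5^8·5^4 ≡ 10
5^18 = 5^16·5^2 ≡ 36
5^36 = 5^32·5^4 ≡ 1  ← first divisor giving 1
The order is 36.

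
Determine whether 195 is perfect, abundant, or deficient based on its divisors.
deficient

Proper divisors of 195: sum = 1 + 3 + 5 + 13 + 15 + 39 + 65 = 141
Since 141 < 195, 195 is deficient.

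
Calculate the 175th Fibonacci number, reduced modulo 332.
13

Matrix identity: Q^n = [[F_(n+1), F_n], [F_n, F_(n-1)]] with Q = [[1,1],[1,0]].
n = 175 = 10101111₂. Square-and-multiply, entries mod 332:
Q^1 = [[1,1],[1,0]]
Q^2 = (Q^1)² = [[2,1],[1,1]]
Q^5 = (Q^2)²·Q = [[8,5],[5,3]]
Q^10 = (Q^5)² = [[89,55],[55,34]]
Q^21 = (Q^10)²·Q = [[115,322],[322,125]]
Q^43 = (Q^21)²·Q = [[301,45],[45,256]]
Q^87 = (Q^43)²·Q = [[163,330],[330,165]]
Q^175 = (Q^87)²·Q = [[21,13],[13,8]]
F_175 mod 332 = Q^175[0][1] = 13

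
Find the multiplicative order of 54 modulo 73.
36

73 is prime, so ord(54) divides φ(73) = 72.
Divisors of 72: 1, 2, 3, 4, 6, 8, 9, 12, 18, 24, 36, 72.
Repeated squaring: 54^1 ≡ 54, 54^2 ≡ 69, 54^4 ≡ 16, 54^8 ≡ 37, 54^16 ≡ 55, 54^32 ≡ 32, 54^64 ≡ 2 (mod 73).
Test 54^d mod 73 for each divisor d in increasing order:
54^1 ≡ 54
54^2 ≡ 69
54^3 = 54^2·54^1 ≡ 3
54^4 ≡ 16
54^6 = 54^4·54^2 ≡ 9
54^8 ≡ 37
54^9 = 54^8·54^1 ≡ 27
54^12 = 54^8·54^4 ≡ 8
54^18 = 54^16·54^2 ≡ 72
54^24 = 54^16·54^8 ≡ 64
54^36 = 54^32·54^4 ≡ 1  ← first divisor giving 1
The order is 36.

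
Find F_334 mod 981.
818

Matrix identity: Q^n = [[F_(n+1), F_n], [F_n, F_(n-1)]] with Q = [[1,1],[1,0]].
n = 334 = 101001110₂. Square-and-multiply, entries mod 981:
Q^1 = [[1,1],[1,0]]
Q^2 = (Q^1)² = [[2,1],[1,1]]
Q^5 = (Q^2)²·Q = [[8,5],[5,3]]
Q^10 = (Q^5)² = [[89,55],[55,34]]
Q^20 = (Q^10)² = [[155,879],[879,257]]
Q^41 = (Q^20)²·Q = [[253,94],[94,159]]
Q^83 = (Q^41)²·Q = [[720,251],[251,469]]
Q^167 = (Q^83)²·Q = [[864,649],[649,215]]
Q^334 = (Q^167)² = [[307,818],[818,470]]
F_334 mod 981 = Q^334[0][1] = 818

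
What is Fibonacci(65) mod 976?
493

Matrix identity: Q^n = [[F_(n+1), F_n], [F_n, F_(n-1)]] with Q = [[1,1],[1,0]].
n = 65 = 1000001₂. Square-and-multiply, entries mod 976:
Q^1 = [[1,1],[1,0]]
Q^2 = (Q^1)² = [[2,1],[1,1]]
Q^4 = (Q^2)² = [[5,3],[3,2]]
Q^8 = (Q^4)² = [[34,21],[21,13]]
Q^16 = (Q^8)² = [[621,11],[11,610]]
Q^32 = (Q^16)² = [[242,853],[853,365]]
Q^65 = (Q^32)²·Q = [[8,493],[493,491]]
F_65 mod 976 = Q^65[0][1] = 493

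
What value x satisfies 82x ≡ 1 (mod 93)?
76

gcd(82, 93) = 1, so the inverse exists.
Extended Euclidean algorithm on (93, 82):
93 = 1 × 82 + 11  ⟹  11 = (1)·93 + (-1)·82
82 = 7 × 11 + 5  ⟹  5 = (-7)·93 + (8)·82
11 = 2 × 5 + 1  ⟹  1 = (15)·93 + (-17)·82
So (-17)·82 ≡ 1 (mod 93), i.e. 82^(-1) ≡ -17 ≡ 76 (mod 93).
Check: 82 × 76 = 6232 ≡ 1 (mod 93)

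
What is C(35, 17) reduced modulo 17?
2

Using Lucas' theorem:
Write n=35 and k=17 in base 17:
n in base 17: [2, 1]
k in base 17: [1, 0]
C(35,17) mod 17 = ∏ C(n_i, k_i) mod 17
Digit binomials (mod 17): C(2,1) = 2; C(1,0) = 1
Product: 2 × 1 = 2 ≡ 2 (mod 17)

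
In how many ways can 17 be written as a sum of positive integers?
297

p(n) counts ways to write n as a sum of positive integers (order ignored).
Euler's pentagonal recurrence: p(k) = p(k-1) + p(k-2) - p(k-5) - p(k-7) + p(k-12) + p(k-15) - ... (offsets j(3j∓1)/2, signs ++--, p(0)=1, p(<0)=0).
DP table for k = 0..16: p(0)=1, p(1)=1, p(2)=2, p(3)=3, p(4)=5, p(5)=7, p(6)=11, p(7)=15, p(8)=22, p(9)=30, p(10)=42, p(11)=56, p(12)=77, p(13)=101, p(14)=135, p(15)=176, p(16)=231.
Final step: p(17) = p(16) + p(15) - p(12) - p(10) + p(5) + p(2)
= 231 + 176 - 77 - 42 + 7 + 2
= 297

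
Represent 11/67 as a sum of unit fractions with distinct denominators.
1/7 + 1/47 + 1/22043

Greedy algorithm:
11/67: ceiling(67/11) = 7, use 1/7
10/469: ceiling(469/10) = 47, use 1/47
1/22043: ceiling(22043/1) = 22043, use 1/22043
Result: 11/67 = 1/7 + 1/47 + 1/22043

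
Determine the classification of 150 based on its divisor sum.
abundant

Proper divisors of 150: sum = 1 + 2 + 3 + 5 + 6 + 10 + 15 + 25 + 30 + 50 + 75 = 222
Since 222 > 150, 150 is abundant.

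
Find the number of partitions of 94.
92669720

p(n) counts ways to write n as a sum of positive integers (order ignored).
Euler's pentagonal recurrence: p(k) = p(k-1) + p(k-2) - p(k-5) - p(k-7) + p(k-12) + p(k-15) - ... (offsets j(3j∓1)/2, signs ++--, p(0)=1, p(<0)=0).
DP table for k = 0..93: p(0)=1, p(1)=1, p(2)=2, p(3)=3, p(4)=5, p(5)=7, p(6)=11, p(7)=15, p(8)=22, p(9)=30, p(10)=42, p(11)=56, p(12)=77, p(13)=101, p(14)=135, p(15)=176, p(16)=231, p(17)=297, p(18)=385, p(19)=490, p(20)=627, p(21)=792, p(22)=1002, p(23)=1255, p(24)=1575, p(25)=1958, p(26)=2436, p(27)=3010, p(28)=3718, p(29)=4565, p(30)=5604, p(31)=6842, p(32)=8349, p(33)=10143, p(34)=12310, p(35)=14883, p(36)=17977, p(37)=21637, p(38)=26015, p(39)=31185, p(40)=37338, p(41)=44583, p(42)=53174, p(43)=63261, p(44)=75175, p(45)=89134, p(46)=105558, p(47)=124754, p(48)=147273, p(49)=173525, p(50)=204226, p(51)=239943, p(52)=281589, p(53)=329931, p(54)=386155, p(55)=451276, p(56)=526823, p(57)=614154, p(58)=715220, p(59)=831820, p(60)=966467, p(61)=1121505, p(62)=1300156, p(63)=1505499, p(64)=1741630, p(65)=2012558, p(66)=2323520, p(67)=2679689, p(68)=3087735, p(69)=3554345, p(70)=4087968, p(71)=4697205, p(72)=5392783, p(73)=6185689, p(74)=7089500, p(75)=8118264, p(76)=9289091, p(77)=10619863, p(78)=12132164, p(79)=13848650, p(80)=15796476, p(81)=18004327, p(82)=20506255, p(83)=23338469, p(84)=26543660, p(85)=30167357, p(86)=34262962, p(87)=38887673, p(88)=44108109, p(89)=49995925, p(90)=56634173, p(91)=64112359, p(92)=72533807, p(93)=82010177.
Final step: p(94) = p(93) + p(92) - p(89) - p(87) + p(82) + p(79) - p(72) - p(68) + p(59) + p(54) - p(43) - p(37) + p(24) + p(17) - p(2)
= 82010177 + 72533807 - 49995925 - 38887673 + 20506255 + 13848650 - 5392783 - 3087735 + 831820 + 386155 - 63261 - 21637 + 1575 + 297 - 2
= 92669720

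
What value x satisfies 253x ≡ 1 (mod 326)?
259

gcd(253, 326) = 1, so the inverse exists.
Extended Euclidean algorithm on (326, 253):
326 = 1 × 253 + 73  ⟹  73 = (1)·326 + (-1)·253
253 = 3 × 73 + 34  ⟹  34 = (-3)·326 + (4)·253
73 = 2 × 34 + 5  ⟹  5 = (7)·326 + (-9)·253
34 = 6 × 5 + 4  ⟹  4 = (-45)·326 + (58)·253
5 = 1 × 4 + 1  ⟹  1 = (52)·326 + (-67)·253
So (-67)·253 ≡ 1 (mod 326), i.e. 253^(-1) ≡ -67 ≡ 259 (mod 326).
Check: 253 × 259 = 65527 ≡ 1 (mod 326)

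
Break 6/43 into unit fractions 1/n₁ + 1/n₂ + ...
1/8 + 1/69 + 1/23736

Greedy algorithm:
6/43: ceiling(43/6) = 8, use 1/8
5/344: ceiling(344/5) = 69, use 1/69
1/23736: ceiling(23736/1) = 23736, use 1/23736
Result: 6/43 = 1/8 + 1/69 + 1/23736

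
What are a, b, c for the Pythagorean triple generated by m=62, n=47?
(1635, 5828, 6053)

Euclid's formula: a = m² - n², b = 2mn, c = m² + n²
m = 62, n = 47
a = 62² - 47² = 3844 - 2209 = 1635
b = 2 × 62 × 47 = 5828
c = 62² + 47² = 3844 + 2209 = 6053
Verification: 1635² + 5828² = 2673225 + 33965584 = 36638809 = 6053² ✓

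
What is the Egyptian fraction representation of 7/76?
1/11 + 1/836

Greedy algorithm:
7/76: ceiling(76/7) = 11, use 1/11
1/836: ceiling(836/1) = 836, use 1/836
Result: 7/76 = 1/11 + 1/836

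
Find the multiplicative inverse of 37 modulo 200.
173

gcd(37, 200) = 1, so the inverse exists.
Extended Euclidean algorithm on (200, 37):
200 = 5 × 37 + 15  ⟹  15 = (1)·200 + (-5)·37
37 = 2 × 15 + 7  ⟹  7 = (-2)·200 + (11)·37
15 = 2 × 7 + 1  ⟹  1 = (5)·200 + (-27)·37
So (-27)·37 ≡ 1 (mod 200), i.e. 37^(-1) ≡ -27 ≡ 173 (mod 200).
Check: 37 × 173 = 6401 ≡ 1 (mod 200)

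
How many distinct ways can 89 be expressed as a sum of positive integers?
49995925

p(n) counts ways to write n as a sum of positive integers (order ignored).
Euler's pentagonal recurrence: p(k) = p(k-1) + p(k-2) - p(k-5) - p(k-7) + p(k-12) + p(k-15) - ... (offsets j(3j∓1)/2, signs ++--, p(0)=1, p(<0)=0).
DP table for k = 0..88: p(0)=1, p(1)=1, p(2)=2, p(3)=3, p(4)=5, p(5)=7, p(6)=11, p(7)=15, p(8)=22, p(9)=30, p(10)=42, p(11)=56, p(12)=77, p(13)=101, p(14)=135, p(15)=176, p(16)=231, p(17)=297, p(18)=385, p(19)=490, p(20)=627, p(21)=792, p(22)=1002, p(23)=1255, p(24)=1575, p(25)=1958, p(26)=2436, p(27)=3010, p(28)=3718, p(29)=4565, p(30)=5604, p(31)=6842, p(32)=8349, p(33)=10143, p(34)=12310, p(35)=14883, p(36)=17977, p(37)=21637, p(38)=26015, p(39)=31185, p(40)=37338, p(41)=44583, p(42)=53174, p(43)=63261, p(44)=75175, p(45)=89134, p(46)=105558, p(47)=124754, p(48)=147273, p(49)=173525, p(50)=204226, p(51)=239943, p(52)=281589, p(53)=329931, p(54)=386155, p(55)=451276, p(56)=526823, p(57)=614154, p(58)=715220, p(59)=831820, p(60)=966467, p(61)=1121505, p(62)=1300156, p(63)=1505499, p(64)=1741630, p(65)=2012558, p(66)=2323520, p(67)=2679689, p(68)=3087735, p(69)=3554345, p(70)=4087968, p(71)=4697205, p(72)=5392783, p(73)=6185689, p(74)=7089500, p(75)=8118264, p(76)=9289091, p(77)=10619863, p(78)=12132164, p(79)=13848650, p(80)=15796476, p(81)=18004327, p(82)=20506255, p(83)=23338469, p(84)=26543660, p(85)=30167357, p(86)=34262962, p(87)=38887673, p(88)=44108109.
Final step: p(89) = p(88) + p(87) - p(84) - p(82) + p(77) + p(74) - p(67) - p(63) + p(54) + p(49) - p(38) - p(32) + p(19) + p(12)
= 44108109 + 38887673 - 26543660 - 20506255 + 10619863 + 7089500 - 2679689 - 1505499 + 386155 + 173525 - 26015 - 8349 + 490 + 77
= 49995925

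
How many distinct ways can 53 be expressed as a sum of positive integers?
329931

p(n) counts ways to write n as a sum of positive integers (order ignored).
Euler's pentagonal recurrence: p(k) = p(k-1) + p(k-2) - p(k-5) - p(k-7) + p(k-12) + p(k-15) - ... (offsets j(3j∓1)/2, signs ++--, p(0)=1, p(<0)=0).
DP table for k = 0..52: p(0)=1, p(1)=1, p(2)=2, p(3)=3, p(4)=5, p(5)=7, p(6)=11, p(7)=15, p(8)=22, p(9)=30, p(10)=42, p(11)=56, p(12)=77, p(13)=101, p(14)=135, p(15)=176, p(16)=231, p(17)=297, p(18)=385, p(19)=490, p(20)=627, p(21)=792, p(22)=1002, p(23)=1255, p(24)=1575, p(25)=1958, p(26)=2436, p(27)=3010, p(28)=3718, p(29)=4565, p(30)=5604, p(31)=6842, p(32)=8349, p(33)=10143, p(34)=12310, p(35)=14883, p(36)=17977, p(37)=21637, p(38)=26015, p(39)=31185, p(40)=37338, p(41)=44583, p(42)=53174, p(43)=63261, p(44)=75175, p(45)=89134, p(46)=105558, p(47)=124754, p(48)=147273, p(49)=173525, p(50)=204226, p(51)=239943, p(52)=281589.
Final step: p(53) = p(52) + p(51) - p(48) - p(46) + p(41) + p(38) - p(31) - p(27) + p(18) + p(13) - p(2)
= 281589 + 239943 - 147273 - 105558 + 44583 + 26015 - 6842 - 3010 + 385 + 101 - 2
= 329931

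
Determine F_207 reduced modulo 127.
50

Matrix identity: Q^n = [[F_(n+1), F_n], [F_n, F_(n-1)]] with Q = [[1,1],[1,0]].
n = 207 = 11001111₂. Square-and-multiply, entries mod 127:
Q^1 = [[1,1],[1,0]]
Q^3 = (Q^1)²·Q = [[3,2],[2,1]]
Q^6 = (Q^3)² = [[13,8],[8,5]]
Q^12 = (Q^6)² = [[106,17],[17,89]]
Q^25 = (Q^12)²·Q = [[108,95],[95,13]]
Q^51 = (Q^25)²·Q = [[53,115],[115,65]]
Q^103 = (Q^51)²·Q = [[13,32],[32,108]]
Q^207 = (Q^103)²·Q = [[112,50],[50,62]]
F_207 mod 127 = Q^207[0][1] = 50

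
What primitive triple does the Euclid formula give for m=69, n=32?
(3737, 4416, 5785)

Euclid's formula: a = m² - n², b = 2mn, c = m² + n²
m = 69, n = 32
a = 69² - 32² = 4761 - 1024 = 3737
b = 2 × 69 × 32 = 4416
c = 69² + 32² = 4761 + 1024 = 5785
Verification: 3737² + 4416² = 13965169 + 19501056 = 33466225 = 5785² ✓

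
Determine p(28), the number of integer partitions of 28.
3718

p(n) counts ways to write n as a sum of positive integers (order ignored).
Euler's pentagonal recurrence: p(k) = p(k-1) + p(k-2) - p(k-5) - p(k-7) + p(k-12) + p(k-15) - ... (offsets j(3j∓1)/2, signs ++--, p(0)=1, p(<0)=0).
DP table for k = 0..27: p(0)=1, p(1)=1, p(2)=2, p(3)=3, p(4)=5, p(5)=7, p(6)=11, p(7)=15, p(8)=22, p(9)=30, p(10)=42, p(11)=56, p(12)=77, p(13)=101, p(14)=135, p(15)=176, p(16)=231, p(17)=297, p(18)=385, p(19)=490, p(20)=627, p(21)=792, p(22)=1002, p(23)=1255, p(24)=1575, p(25)=1958, p(26)=2436, p(27)=3010.
Final step: p(28) = p(27) + p(26) - p(23) - p(21) + p(16) + p(13) - p(6) - p(2)
= 3010 + 2436 - 1255 - 792 + 231 + 101 - 11 - 2
= 3718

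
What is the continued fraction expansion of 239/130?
[1; 1, 5, 5, 4]

Euclidean algorithm steps:
239 = 1 × 130 + 109
130 = 1 × 109 + 21
109 = 5 × 21 + 4
21 = 5 × 4 + 1
4 = 4 × 1 + 0
Continued fraction: [1; 1, 5, 5, 4]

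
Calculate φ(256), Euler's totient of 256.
128

256 = 2^8
φ(n) = n × ∏(1 - 1/p) for each prime p dividing n
φ(256) = 256 × (1 - 1/2) = 128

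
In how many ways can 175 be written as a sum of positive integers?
435157697830

p(n) counts ways to write n as a sum of positive integers (order ignored).
Euler's pentagonal recurrence: p(k) = p(k-1) + p(k-2) - p(k-5) - p(k-7) + p(k-12) + p(k-15) - ... (offsets j(3j∓1)/2, signs ++--, p(0)=1, p(<0)=0).
DP table for k = 0..174: p(0)=1, p(1)=1, p(2)=2, p(3)=3, p(4)=5, p(5)=7, p(6)=11, p(7)=15, p(8)=22, p(9)=30, p(10)=42, p(11)=56, p(12)=77, p(13)=101, p(14)=135, p(15)=176, p(16)=231, p(17)=297, p(18)=385, p(19)=490, p(20)=627, p(21)=792, p(22)=1002, p(23)=1255, p(24)=1575, p(25)=1958, p(26)=2436, p(27)=3010, p(28)=3718, p(29)=4565, p(30)=5604, p(31)=6842, p(32)=8349, p(33)=10143, p(34)=12310, p(35)=14883, p(36)=17977, p(37)=21637, p(38)=26015, p(39)=31185, p(40)=37338, p(41)=44583, p(42)=53174, p(43)=63261, p(44)=75175, p(45)=89134, p(46)=105558, p(47)=124754, p(48)=147273, p(49)=173525, p(50)=204226, p(51)=239943, p(52)=281589, p(53)=329931, p(54)=386155, p(55)=451276, p(56)=526823, p(57)=614154, p(58)=715220, p(59)=831820, p(60)=966467, p(61)=1121505, p(62)=1300156, p(63)=1505499, p(64)=1741630, p(65)=2012558, p(66)=2323520, p(67)=2679689, p(68)=3087735, p(69)=3554345, p(70)=4087968, p(71)=4697205, p(72)=5392783, p(73)=6185689, p(74)=7089500, p(75)=8118264, p(76)=9289091, p(77)=10619863, p(78)=12132164, p(79)=13848650, p(80)=15796476, p(81)=18004327, p(82)=20506255, p(83)=23338469, p(84)=26543660, p(85)=30167357, p(86)=34262962, p(87)=38887673, p(88)=44108109, p(89)=49995925, p(90)=56634173, p(91)=64112359, p(92)=72533807, p(93)=82010177, p(94)=92669720, p(95)=104651419, p(96)=118114304, p(97)=133230930, p(98)=150198136, p(99)=169229875, p(100)=190569292, p(101)=214481126, p(102)=241265379, p(103)=271248950, p(104)=304801365, p(105)=342325709, p(106)=384276336, p(107)=431149389, p(108)=483502844, p(109)=541946240, p(110)=607163746, p(111)=679903203, p(112)=761002156, p(113)=851376628, p(114)=952050665, p(115)=1064144451, p(116)=1188908248, p(117)=1327710076, p(118)=1482074143, p(119)=1653668665, p(120)=1844349560, p(121)=2056148051, p(122)=2291320912, p(123)=2552338241, p(124)=2841940500, p(125)=3163127352, p(126)=3519222692, p(127)=3913864295, p(128)=4351078600, p(129)=4835271870, p(130)=5371315400, p(131)=5964539504, p(132)=6620830889, p(133)=7346629512, p(134)=8149040695, p(135)=9035836076, p(136)=10015581680, p(137)=11097645016, p(138)=12292341831, p(139)=13610949895, p(140)=15065878135, p(141)=16670689208, p(142)=18440293320, p(143)=20390982757, p(144)=22540654445, p(145)=24908858009, p(146)=27517052599, p(147)=30388671978, p(148)=33549419497, p(149)=37027355200, p(150)=40853235313, p(151)=45060624582, p(152)=49686288421, p(153)=54770336324, p(154)=60356673280, p(155)=66493182097, p(156)=73232243759, p(157)=80630964769, p(158)=88751778802, p(159)=97662728555, p(160)=107438159466, p(161)=118159068427, p(162)=129913904637, p(163)=142798995930, p(164)=156919475295, p(165)=172389800255, p(166)=189334822579, p(167)=207890420102, p(168)=228204732751, p(169)=250438925115, p(170)=274768617130, p(171)=301384802048, p(172)=330495499613, p(173)=362326859895, p(174)=397125074750.
Final step: p(175) = p(174) + p(173) - p(170) - p(168) + p(163) + p(160) - p(153) - p(149) + p(140) + p(135) - p(124) - p(118) + p(105) + p(98) - p(83) - p(75) + p(58) + p(49) - p(30) - p(20)
= 397125074750 + 362326859895 - 274768617130 - 228204732751 + 142798995930 + 107438159466 - 54770336324 - 37027355200 + 15065878135 + 9035836076 - 2841940500 - 1482074143 + 342325709 + 150198136 - 23338469 - 8118264 + 715220 + 173525 - 5604 - 627
= 435157697830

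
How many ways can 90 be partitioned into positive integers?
56634173

p(n) counts ways to write n as a sum of positive integers (order ignored).
Euler's pentagonal recurrence: p(k) = p(k-1) + p(k-2) - p(k-5) - p(k-7) + p(k-12) + p(k-15) - ... (offsets j(3j∓1)/2, signs ++--, p(0)=1, p(<0)=0).
DP table for k = 0..89: p(0)=1, p(1)=1, p(2)=2, p(3)=3, p(4)=5, p(5)=7, p(6)=11, p(7)=15, p(8)=22, p(9)=30, p(10)=42, p(11)=56, p(12)=77, p(13)=101, p(14)=135, p(15)=176, p(16)=231, p(17)=297, p(18)=385, p(19)=490, p(20)=627, p(21)=792, p(22)=1002, p(23)=1255, p(24)=1575, p(25)=1958, p(26)=2436, p(27)=3010, p(28)=3718, p(29)=4565, p(30)=5604, p(31)=6842, p(32)=8349, p(33)=10143, p(34)=12310, p(35)=14883, p(36)=17977, p(37)=21637, p(38)=26015, p(39)=31185, p(40)=37338, p(41)=44583, p(42)=53174, p(43)=63261, p(44)=75175, p(45)=89134, p(46)=105558, p(47)=124754, p(48)=147273, p(49)=173525, p(50)=204226, p(51)=239943, p(52)=281589, p(53)=329931, p(54)=386155, p(55)=451276, p(56)=526823, p(57)=614154, p(58)=715220, p(59)=831820, p(60)=966467, p(61)=1121505, p(62)=1300156, p(63)=1505499, p(64)=1741630, p(65)=2012558, p(66)=2323520, p(67)=2679689, p(68)=3087735, p(69)=3554345, p(70)=4087968, p(71)=4697205, p(72)=5392783, p(73)=6185689, p(74)=7089500, p(75)=8118264, p(76)=9289091, p(77)=10619863, p(78)=12132164, p(79)=13848650, p(80)=15796476, p(81)=18004327, p(82)=20506255, p(83)=23338469, p(84)=26543660, p(85)=30167357, p(86)=34262962, p(87)=38887673, p(88)=44108109, p(89)=49995925.
Final step: p(90) = p(89) + p(88) - p(85) - p(83) + p(78) + p(75) - p(68) - p(64) + p(55) + p(50) - p(39) - p(33) + p(20) + p(13)
= 49995925 + 44108109 - 30167357 - 23338469 + 12132164 + 8118264 - 3087735 - 1741630 + 451276 + 204226 - 31185 - 10143 + 627 + 101
= 56634173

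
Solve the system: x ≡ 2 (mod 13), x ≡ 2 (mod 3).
2

Using Chinese Remainder Theorem:
M = 13 × 3 = 39
M1 = 3, M2 = 13
y1 = 3^(-1) mod 13 = 9
y2 = 13^(-1) mod 3 = 1
x = (2×3×9 + 2×13×1) mod 39 = 2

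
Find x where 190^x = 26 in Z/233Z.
102

Baby-step giant-step with step n = ⌈√233⌉ = 16.
Baby steps 190^j mod 233 (j:value) for j=0..15: 0:1, 1:190, 2:218, 3:179, 4:225, 5:111, 6:120, 7:199, 8:64, 9:44, 10:205, 11:39, 12:187, 13:114, 14:224, 15:154.
Giant-step multiplier: 190^(-16) ≡ 190^(232-16) = 190^216 ≡ 126 (mod 233).
Giant steps γ_i = 26·126^i mod 233: γ_0=26, γ_1=14, γ_2=133, γ_3=215, γ_4=62, γ_5=123, γ_6=120 (in table at j=6).
x = i·n + j = 6·16 + 6 = 102.
Check: 190^102 ≡ 26 (mod 233).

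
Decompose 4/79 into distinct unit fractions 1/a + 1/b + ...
1/20 + 1/1580

Greedy algorithm:
4/79: ceiling(79/4) = 20, use 1/20
1/1580: ceiling(1580/1) = 1580, use 1/1580
Result: 4/79 = 1/20 + 1/1580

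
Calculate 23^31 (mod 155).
147

Repeated squaring. Binary of 31 = 11111.
23^1 ≡ 23 (mod 155); 23^2 ≡ 64 (mod 155); 23^4 ≡ 66 (mod 155); 23^8 ≡ 16 (mod 155); 23^16 ≡ 101 (mod 155)
23^31 = 23^1 × 23^2 × 23^4 × 23^8 × 23^16 ≡ 147 (mod 155)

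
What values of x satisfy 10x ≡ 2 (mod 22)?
x ≡ 9 (mod 11)

gcd(10, 22) = 2, which divides 2, so solutions exist.
Divide through by 2: 5x ≡ 1 (mod 11).
Find 5^(-1) mod 11 by the extended Euclidean algorithm:
11 = 2 × 5 + 1  ⟹  1 = (1)·11 + (-2)·5
So (-2)·5 ≡ 1 (mod 11), i.e. 5^(-1) ≡ -2 ≡ 9 (mod 11).
x ≡ 9 × 1 = 9 ≡ 9 (mod 11).
Check: 10 × 9 = 90 ≡ 2 (mod 22).
x ≡ 9 (mod 11), giving 2 solutions mod 22.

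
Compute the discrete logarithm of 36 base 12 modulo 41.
6

Baby-step giant-step with step n = ⌈√41⌉ = 7.
Baby steps 12^j mod 41 (j:value) for j=0..6: 0:1, 1:12, 2:21, 3:6, 4:31, 5:3, 6:36.
h = 36 is already in the table at j=6, so x = 6.
Check: 12^6 ≡ 36 (mod 41).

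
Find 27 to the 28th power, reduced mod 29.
1

Repeated squaring. Binary of 28 = 11100.
27^1 ≡ 27 (mod 29); 27^2 ≡ 4 (mod 29); 27^4 ≡ 16 (mod 29); 27^8 ≡ 24 (mod 29); 27^16 ≡ 25 (mod 29)
27^28 = 27^4 × 27^8 × 27^16 ≡ 1 (mod 29)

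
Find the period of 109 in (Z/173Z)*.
43

173 is prime, so ord(109) divides φ(173) = 172.
Divisors of 172: 1, 2, 4, 43, 86, 172.
Repeated squaring: 109^1 ≡ 109, 109^2 ≡ 117, 109^4 ≡ 22, 109^8 ≡ 138, 109^16 ≡ 14, 109^32 ≡ 23, 109^64 ≡ 10, 109^128 ≡ 100 (mod 173).
Test 109^d mod 173 for each divisor d in increasing order:
109^1 ≡ 109
109^2 ≡ 117
109^4 ≡ 22
109^43 = 109^32·109^8·109^2·109^1 ≡ 1  ← first divisor giving 1
The order is 43.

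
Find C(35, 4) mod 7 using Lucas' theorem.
0

Using Lucas' theorem:
Write n=35 and k=4 in base 7:
n in base 7: [5, 0]
k in base 7: [0, 4]
C(35,4) mod 7 = ∏ C(n_i, k_i) mod 7
Digit binomials (mod 7): C(5,0) = 1; C(0,4) = 0 (k_i > n_i)
Product: 1 × 0 = 0 ≡ 0 (mod 7)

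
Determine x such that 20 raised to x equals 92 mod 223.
149

Baby-step giant-step with step n = ⌈√223⌉ = 15.
Baby steps 20^j mod 223 (j:value) for j=0..14: 0:1, 1:20, 2:177, 3:195, 4:109, 5:173, 6:115, 7:70, 8:62, 9:125, 10:47, 11:48, 12:68, 13:22, 14:217.
Giant-step multiplier: 20^(-15) ≡ 20^(222-15) = 20^207 ≡ 13 (mod 223).
Giant steps γ_i = 92·13^i mod 223: γ_0=92, γ_1=81, γ_2=161, γ_3=86, γ_4=3, γ_5=39, γ_6=61, γ_7=124, γ_8=51, γ_9=217 (in table at j=14).
x = i·n + j = 9·15 + 14 = 149.
Check: 20^149 ≡ 92 (mod 223).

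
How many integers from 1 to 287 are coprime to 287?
240

287 = 7 × 41
φ(n) = n × ∏(1 - 1/p) for each prime p dividing n
φ(287) = 287 × (1 - 1/7) × (1 - 1/41) = 240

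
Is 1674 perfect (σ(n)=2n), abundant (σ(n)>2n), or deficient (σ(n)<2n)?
abundant

Proper divisors of 1674: sum = 1 + 2 + 3 + 6 + 9 + 18 + 27 + 31 + 54 + 62 + 93 + 186 + 279 + 558 + 837 = 2166
Since 2166 > 1674, 1674 is abundant.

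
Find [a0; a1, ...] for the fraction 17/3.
[5; 1, 2]

Euclidean algorithm steps:
17 = 5 × 3 + 2
3 = 1 × 2 + 1
2 = 2 × 1 + 0
Continued fraction: [5; 1, 2]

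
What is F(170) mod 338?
313

Matrix identity: Q^n = [[F_(n+1), F_n], [F_n, F_(n-1)]] with Q = [[1,1],[1,0]].
n = 170 = 10101010₂. Square-and-multiply, entries mod 338:
Q^1 = [[1,1],[1,0]]
Q^2 = (Q^1)² = [[2,1],[1,1]]
Q^5 = (Q^2)²·Q = [[8,5],[5,3]]
Q^10 = (Q^5)² = [[89,55],[55,34]]
Q^21 = (Q^10)²·Q = [[135,130],[130,5]]
Q^42 = (Q^21)² = [[311,286],[286,25]]
Q^85 = (Q^42)²·Q = [[157,53],[53,104]]
Q^170 = (Q^85)² = [[80,313],[313,105]]
F_170 mod 338 = Q^170[0][1] = 313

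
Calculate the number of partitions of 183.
896684817527

p(n) counts ways to write n as a sum of positive integers (order ignored).
Euler's pentagonal recurrence: p(k) = p(k-1) + p(k-2) - p(k-5) - p(k-7) + p(k-12) + p(k-15) - ... (offsets j(3j∓1)/2, signs ++--, p(0)=1, p(<0)=0).
DP table for k = 0..182: p(0)=1, p(1)=1, p(2)=2, p(3)=3, p(4)=5, p(5)=7, p(6)=11, p(7)=15, p(8)=22, p(9)=30, p(10)=42, p(11)=56, p(12)=77, p(13)=101, p(14)=135, p(15)=176, p(16)=231, p(17)=297, p(18)=385, p(19)=490, p(20)=627, p(21)=792, p(22)=1002, p(23)=1255, p(24)=1575, p(25)=1958, p(26)=2436, p(27)=3010, p(28)=3718, p(29)=4565, p(30)=5604, p(31)=6842, p(32)=8349, p(33)=10143, p(34)=12310, p(35)=14883, p(36)=17977, p(37)=21637, p(38)=26015, p(39)=31185, p(40)=37338, p(41)=44583, p(42)=53174, p(43)=63261, p(44)=75175, p(45)=89134, p(46)=105558, p(47)=124754, p(48)=147273, p(49)=173525, p(50)=204226, p(51)=239943, p(52)=281589, p(53)=329931, p(54)=386155, p(55)=451276, p(56)=526823, p(57)=614154, p(58)=715220, p(59)=831820, p(60)=966467, p(61)=1121505, p(62)=1300156, p(63)=1505499, p(64)=1741630, p(65)=2012558, p(66)=2323520, p(67)=2679689, p(68)=3087735, p(69)=3554345, p(70)=4087968, p(71)=4697205, p(72)=5392783, p(73)=6185689, p(74)=7089500, p(75)=8118264, p(76)=9289091, p(77)=10619863, p(78)=12132164, p(79)=13848650, p(80)=15796476, p(81)=18004327, p(82)=20506255, p(83)=23338469, p(84)=26543660, p(85)=30167357, p(86)=34262962, p(87)=38887673, p(88)=44108109, p(89)=49995925, p(90)=56634173, p(91)=64112359, p(92)=72533807, p(93)=82010177, p(94)=92669720, p(95)=104651419, p(96)=118114304, p(97)=133230930, p(98)=150198136, p(99)=169229875, p(100)=190569292, p(101)=214481126, p(102)=241265379, p(103)=271248950, p(104)=304801365, p(105)=342325709, p(106)=384276336, p(107)=431149389, p(108)=483502844, p(109)=541946240, p(110)=607163746, p(111)=679903203, p(112)=761002156, p(113)=851376628, p(114)=952050665, p(115)=1064144451, p(116)=1188908248, p(117)=1327710076, p(118)=1482074143, p(119)=1653668665, p(120)=1844349560, p(121)=2056148051, p(122)=2291320912, p(123)=2552338241, p(124)=2841940500, p(125)=3163127352, p(126)=3519222692, p(127)=3913864295, p(128)=4351078600, p(129)=4835271870, p(130)=5371315400, p(131)=5964539504, p(132)=6620830889, p(133)=7346629512, p(134)=8149040695, p(135)=9035836076, p(136)=10015581680, p(137)=11097645016, p(138)=12292341831, p(139)=13610949895, p(140)=15065878135, p(141)=16670689208, p(142)=18440293320, p(143)=20390982757, p(144)=22540654445, p(145)=24908858009, p(146)=27517052599, p(147)=30388671978, p(148)=33549419497, p(149)=37027355200, p(150)=40853235313, p(151)=45060624582, p(152)=49686288421, p(153)=54770336324, p(154)=60356673280, p(155)=66493182097, p(156)=73232243759, p(157)=80630964769, p(158)=88751778802, p(159)=97662728555, p(160)=107438159466, p(161)=118159068427, p(162)=129913904637, p(163)=142798995930, p(164)=156919475295, p(165)=172389800255, p(166)=189334822579, p(167)=207890420102, p(168)=228204732751, p(169)=250438925115, p(170)=274768617130, p(171)=301384802048, p(172)=330495499613, p(173)=362326859895, p(174)=397125074750, p(175)=435157697830, p(176)=476715857290, p(177)=522115831195, p(178)=571701605655, p(179)=625846753120, p(180)=684957390936, p(181)=749474411781, p(182)=819876908323.
Final step: p(183) = p(182) + p(181) - p(178) - p(176) + p(171) + p(168) - p(161) - p(157) + p(148) + p(143) - p(132) - p(126) + p(113) + p(106) - p(91) - p(83) + p(66) + p(57) - p(38) - p(28) + p(7)
= 819876908323 + 749474411781 - 571701605655 - 476715857290 + 301384802048 + 228204732751 - 118159068427 - 80630964769 + 33549419497 + 20390982757 - 6620830889 - 3519222692 + 851376628 + 384276336 - 64112359 - 23338469 + 2323520 + 614154 - 26015 - 3718 + 15
= 896684817527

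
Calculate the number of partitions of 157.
80630964769

p(n) counts ways to write n as a sum of positive integers (order ignored).
Euler's pentagonal recurrence: p(k) = p(k-1) + p(k-2) - p(k-5) - p(k-7) + p(k-12) + p(k-15) - ... (offsets j(3j∓1)/2, signs ++--, p(0)=1, p(<0)=0).
DP table for k = 0..156: p(0)=1, p(1)=1, p(2)=2, p(3)=3, p(4)=5, p(5)=7, p(6)=11, p(7)=15, p(8)=22, p(9)=30, p(10)=42, p(11)=56, p(12)=77, p(13)=101, p(14)=135, p(15)=176, p(16)=231, p(17)=297, p(18)=385, p(19)=490, p(20)=627, p(21)=792, p(22)=1002, p(23)=1255, p(24)=1575, p(25)=1958, p(26)=2436, p(27)=3010, p(28)=3718, p(29)=4565, p(30)=5604, p(31)=6842, p(32)=8349, p(33)=10143, p(34)=12310, p(35)=14883, p(36)=17977, p(37)=21637, p(38)=26015, p(39)=31185, p(40)=37338, p(41)=44583, p(42)=53174, p(43)=63261, p(44)=75175, p(45)=89134, p(46)=105558, p(47)=124754, p(48)=147273, p(49)=173525, p(50)=204226, p(51)=239943, p(52)=281589, p(53)=329931, p(54)=386155, p(55)=451276, p(56)=526823, p(57)=614154, p(58)=715220, p(59)=831820, p(60)=966467, p(61)=1121505, p(62)=1300156, p(63)=1505499, p(64)=1741630, p(65)=2012558, p(66)=2323520, p(67)=2679689, p(68)=3087735, p(69)=3554345, p(70)=4087968, p(71)=4697205, p(72)=5392783, p(73)=6185689, p(74)=7089500, p(75)=8118264, p(76)=9289091, p(77)=10619863, p(78)=12132164, p(79)=13848650, p(80)=15796476, p(81)=18004327, p(82)=20506255, p(83)=23338469, p(84)=26543660, p(85)=30167357, p(86)=34262962, p(87)=38887673, p(88)=44108109, p(89)=49995925, p(90)=56634173, p(91)=64112359, p(92)=72533807, p(93)=82010177, p(94)=92669720, p(95)=104651419, p(96)=118114304, p(97)=133230930, p(98)=150198136, p(99)=169229875, p(100)=190569292, p(101)=214481126, p(102)=241265379, p(103)=271248950, p(104)=304801365, p(105)=342325709, p(106)=384276336, p(107)=431149389, p(108)=483502844, p(109)=541946240, p(110)=607163746, p(111)=679903203, p(112)=761002156, p(113)=851376628, p(114)=952050665, p(115)=1064144451, p(116)=1188908248, p(117)=1327710076, p(118)=1482074143, p(119)=1653668665, p(120)=1844349560, p(121)=2056148051, p(122)=2291320912, p(123)=2552338241, p(124)=2841940500, p(125)=3163127352, p(126)=3519222692, p(127)=3913864295, p(128)=4351078600, p(129)=4835271870, p(130)=5371315400, p(131)=5964539504, p(132)=6620830889, p(133)=7346629512, p(134)=8149040695, p(135)=9035836076, p(136)=10015581680, p(137)=11097645016, p(138)=12292341831, p(139)=13610949895, p(140)=15065878135, p(141)=16670689208, p(142)=18440293320, p(143)=20390982757, p(144)=22540654445, p(145)=24908858009, p(146)=27517052599, p(147)=30388671978, p(148)=33549419497, p(149)=37027355200, p(150)=40853235313, p(151)=45060624582, p(152)=49686288421, p(153)=54770336324, p(154)=60356673280, p(155)=66493182097, p(156)=73232243759.
Final step: p(157) = p(156) + p(155) - p(152) - p(150) + p(145) + p(142) - p(135) - p(131) + p(122) + p(117) - p(106) - p(100) + p(87) + p(80) - p(65) - p(57) + p(40) + p(31) - p(12) - p(2)
= 73232243759 + 66493182097 - 49686288421 - 40853235313 + 24908858009 + 18440293320 - 9035836076 - 5964539504 + 2291320912 + 1327710076 - 384276336 - 190569292 + 38887673 + 15796476 - 2012558 - 614154 + 37338 + 6842 - 77 - 2
= 80630964769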